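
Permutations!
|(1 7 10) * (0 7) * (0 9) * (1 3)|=6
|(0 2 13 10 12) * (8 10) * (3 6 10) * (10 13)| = 4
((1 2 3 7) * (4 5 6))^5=(1 2 3 7)(4 6 5)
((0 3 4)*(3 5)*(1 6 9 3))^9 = (0 1 9 4 5 6 3)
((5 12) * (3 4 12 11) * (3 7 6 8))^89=((3 4 12 5 11 7 6 8))^89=(3 4 12 5 11 7 6 8)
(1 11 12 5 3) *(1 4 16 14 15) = [0, 11, 2, 4, 16, 3, 6, 7, 8, 9, 10, 12, 5, 13, 15, 1, 14] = (1 11 12 5 3 4 16 14 15)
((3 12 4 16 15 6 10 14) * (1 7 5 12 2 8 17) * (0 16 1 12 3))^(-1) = (0 14 10 6 15 16)(1 4 12 17 8 2 3 5 7)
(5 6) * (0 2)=(0 2)(5 6)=[2, 1, 0, 3, 4, 6, 5]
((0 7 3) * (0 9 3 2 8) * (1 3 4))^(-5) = (0 8 2 7)(1 4 9 3)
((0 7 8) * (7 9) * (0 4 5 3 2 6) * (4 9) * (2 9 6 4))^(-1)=((0 2 4 5 3 9 7 8 6))^(-1)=(0 6 8 7 9 3 5 4 2)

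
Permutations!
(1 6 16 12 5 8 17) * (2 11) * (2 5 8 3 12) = (1 6 16 2 11 5 3 12 8 17) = [0, 6, 11, 12, 4, 3, 16, 7, 17, 9, 10, 5, 8, 13, 14, 15, 2, 1]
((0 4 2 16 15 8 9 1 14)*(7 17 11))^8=((0 4 2 16 15 8 9 1 14)(7 17 11))^8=(0 14 1 9 8 15 16 2 4)(7 11 17)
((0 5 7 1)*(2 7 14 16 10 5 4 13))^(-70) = ((0 4 13 2 7 1)(5 14 16 10))^(-70) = (0 13 7)(1 4 2)(5 16)(10 14)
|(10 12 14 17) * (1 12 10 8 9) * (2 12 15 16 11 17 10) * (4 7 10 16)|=13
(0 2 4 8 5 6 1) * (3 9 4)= [2, 0, 3, 9, 8, 6, 1, 7, 5, 4]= (0 2 3 9 4 8 5 6 1)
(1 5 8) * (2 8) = [0, 5, 8, 3, 4, 2, 6, 7, 1] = (1 5 2 8)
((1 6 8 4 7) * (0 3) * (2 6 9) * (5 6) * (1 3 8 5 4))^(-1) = (0 3 7 4 2 9 1 8)(5 6)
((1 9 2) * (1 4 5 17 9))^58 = ((2 4 5 17 9))^58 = (2 17 4 9 5)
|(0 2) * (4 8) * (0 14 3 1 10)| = 6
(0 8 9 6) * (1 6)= (0 8 9 1 6)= [8, 6, 2, 3, 4, 5, 0, 7, 9, 1]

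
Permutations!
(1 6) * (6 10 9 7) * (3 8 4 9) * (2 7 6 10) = (1 2 7 10 3 8 4 9 6) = [0, 2, 7, 8, 9, 5, 1, 10, 4, 6, 3]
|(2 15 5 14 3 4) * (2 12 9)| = 8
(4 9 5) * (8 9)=(4 8 9 5)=[0, 1, 2, 3, 8, 4, 6, 7, 9, 5]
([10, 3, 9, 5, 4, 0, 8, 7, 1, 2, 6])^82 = (0 3 8 10 5 1 6)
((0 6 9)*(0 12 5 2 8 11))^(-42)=((0 6 9 12 5 2 8 11))^(-42)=(0 8 5 9)(2 12 6 11)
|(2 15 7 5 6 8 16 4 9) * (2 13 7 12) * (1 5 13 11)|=|(1 5 6 8 16 4 9 11)(2 15 12)(7 13)|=24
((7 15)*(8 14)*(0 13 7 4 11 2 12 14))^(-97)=((0 13 7 15 4 11 2 12 14 8))^(-97)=(0 15 2 8 7 11 14 13 4 12)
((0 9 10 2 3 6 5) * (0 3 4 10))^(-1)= (0 9)(2 10 4)(3 5 6)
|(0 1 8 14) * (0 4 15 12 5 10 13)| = |(0 1 8 14 4 15 12 5 10 13)| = 10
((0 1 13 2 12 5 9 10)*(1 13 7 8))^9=(0 2 5 10 13 12 9)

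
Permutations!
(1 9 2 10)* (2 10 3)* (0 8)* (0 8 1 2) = (0 1 9 10 2 3) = [1, 9, 3, 0, 4, 5, 6, 7, 8, 10, 2]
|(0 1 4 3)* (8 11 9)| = |(0 1 4 3)(8 11 9)| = 12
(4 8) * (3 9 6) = (3 9 6)(4 8) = [0, 1, 2, 9, 8, 5, 3, 7, 4, 6]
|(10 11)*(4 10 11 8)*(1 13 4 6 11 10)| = |(1 13 4)(6 11 10 8)| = 12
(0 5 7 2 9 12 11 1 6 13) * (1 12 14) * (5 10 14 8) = (0 10 14 1 6 13)(2 9 8 5 7)(11 12) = [10, 6, 9, 3, 4, 7, 13, 2, 5, 8, 14, 12, 11, 0, 1]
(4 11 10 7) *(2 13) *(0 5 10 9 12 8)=(0 5 10 7 4 11 9 12 8)(2 13)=[5, 1, 13, 3, 11, 10, 6, 4, 0, 12, 7, 9, 8, 2]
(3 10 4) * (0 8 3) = (0 8 3 10 4) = [8, 1, 2, 10, 0, 5, 6, 7, 3, 9, 4]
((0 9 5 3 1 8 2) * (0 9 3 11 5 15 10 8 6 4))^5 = (15)(5 11)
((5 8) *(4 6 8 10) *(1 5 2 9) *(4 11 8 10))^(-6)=((1 5 4 6 10 11 8 2 9))^(-6)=(1 6 8)(2 5 10)(4 11 9)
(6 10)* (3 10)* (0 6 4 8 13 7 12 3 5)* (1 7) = (0 6 5)(1 7 12 3 10 4 8 13) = [6, 7, 2, 10, 8, 0, 5, 12, 13, 9, 4, 11, 3, 1]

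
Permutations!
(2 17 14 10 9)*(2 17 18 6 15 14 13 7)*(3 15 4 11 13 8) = (2 18 6 4 11 13 7)(3 15 14 10 9 17 8) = [0, 1, 18, 15, 11, 5, 4, 2, 3, 17, 9, 13, 12, 7, 10, 14, 16, 8, 6]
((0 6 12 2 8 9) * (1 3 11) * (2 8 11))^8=(0 8 6 9 12)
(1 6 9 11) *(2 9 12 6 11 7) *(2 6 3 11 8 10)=(1 8 10 2 9 7 6 12 3 11)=[0, 8, 9, 11, 4, 5, 12, 6, 10, 7, 2, 1, 3]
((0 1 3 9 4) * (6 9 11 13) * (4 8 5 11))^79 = ((0 1 3 4)(5 11 13 6 9 8))^79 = (0 4 3 1)(5 11 13 6 9 8)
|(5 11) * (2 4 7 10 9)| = |(2 4 7 10 9)(5 11)| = 10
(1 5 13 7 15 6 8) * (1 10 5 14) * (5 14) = (1 5 13 7 15 6 8 10 14) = [0, 5, 2, 3, 4, 13, 8, 15, 10, 9, 14, 11, 12, 7, 1, 6]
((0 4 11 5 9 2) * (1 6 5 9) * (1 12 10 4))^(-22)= ((0 1 6 5 12 10 4 11 9 2))^(-22)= (0 9 4 12 6)(1 2 11 10 5)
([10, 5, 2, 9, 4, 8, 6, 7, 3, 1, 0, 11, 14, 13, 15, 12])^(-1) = [10, 9, 2, 8, 4, 1, 6, 7, 5, 3, 0, 11, 15, 13, 12, 14]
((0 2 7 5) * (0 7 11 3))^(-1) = (0 3 11 2)(5 7)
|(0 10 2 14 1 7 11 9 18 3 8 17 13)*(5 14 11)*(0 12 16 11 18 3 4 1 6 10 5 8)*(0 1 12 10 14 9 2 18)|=16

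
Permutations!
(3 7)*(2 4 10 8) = [0, 1, 4, 7, 10, 5, 6, 3, 2, 9, 8] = (2 4 10 8)(3 7)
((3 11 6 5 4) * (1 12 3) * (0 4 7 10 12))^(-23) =((0 4 1)(3 11 6 5 7 10 12))^(-23) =(0 4 1)(3 10 5 11 12 7 6)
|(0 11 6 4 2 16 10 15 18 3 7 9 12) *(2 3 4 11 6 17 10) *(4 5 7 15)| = 26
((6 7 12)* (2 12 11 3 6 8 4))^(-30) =(2 8)(3 7)(4 12)(6 11)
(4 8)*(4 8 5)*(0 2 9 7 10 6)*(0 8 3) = (0 2 9 7 10 6 8 3)(4 5) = [2, 1, 9, 0, 5, 4, 8, 10, 3, 7, 6]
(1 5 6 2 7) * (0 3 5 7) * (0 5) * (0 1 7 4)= (7)(0 3 1 4)(2 5 6)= [3, 4, 5, 1, 0, 6, 2, 7]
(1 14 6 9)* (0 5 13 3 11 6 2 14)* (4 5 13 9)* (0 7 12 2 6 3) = (0 13)(1 7 12 2 14 6 4 5 9)(3 11) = [13, 7, 14, 11, 5, 9, 4, 12, 8, 1, 10, 3, 2, 0, 6]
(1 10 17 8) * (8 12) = [0, 10, 2, 3, 4, 5, 6, 7, 1, 9, 17, 11, 8, 13, 14, 15, 16, 12] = (1 10 17 12 8)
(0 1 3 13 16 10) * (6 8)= [1, 3, 2, 13, 4, 5, 8, 7, 6, 9, 0, 11, 12, 16, 14, 15, 10]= (0 1 3 13 16 10)(6 8)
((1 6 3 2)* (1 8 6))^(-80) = ((2 8 6 3))^(-80) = (8)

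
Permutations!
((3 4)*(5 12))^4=(12)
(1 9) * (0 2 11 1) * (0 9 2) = (1 2 11) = [0, 2, 11, 3, 4, 5, 6, 7, 8, 9, 10, 1]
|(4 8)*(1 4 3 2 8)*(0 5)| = 6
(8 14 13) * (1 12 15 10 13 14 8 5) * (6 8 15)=(1 12 6 8 15 10 13 5)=[0, 12, 2, 3, 4, 1, 8, 7, 15, 9, 13, 11, 6, 5, 14, 10]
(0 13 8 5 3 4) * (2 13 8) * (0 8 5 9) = [5, 1, 13, 4, 8, 3, 6, 7, 9, 0, 10, 11, 12, 2] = (0 5 3 4 8 9)(2 13)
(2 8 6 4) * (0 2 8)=(0 2)(4 8 6)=[2, 1, 0, 3, 8, 5, 4, 7, 6]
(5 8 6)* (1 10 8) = (1 10 8 6 5) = [0, 10, 2, 3, 4, 1, 5, 7, 6, 9, 8]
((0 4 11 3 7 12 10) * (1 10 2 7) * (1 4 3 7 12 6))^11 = ((0 3 4 11 7 6 1 10)(2 12))^11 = (0 11 1 3 7 10 4 6)(2 12)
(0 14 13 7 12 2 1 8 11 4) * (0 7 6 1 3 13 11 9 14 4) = (0 4 7 12 2 3 13 6 1 8 9 14 11) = [4, 8, 3, 13, 7, 5, 1, 12, 9, 14, 10, 0, 2, 6, 11]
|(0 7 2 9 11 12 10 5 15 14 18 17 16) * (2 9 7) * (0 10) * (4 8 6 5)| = |(0 2 7 9 11 12)(4 8 6 5 15 14 18 17 16 10)| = 30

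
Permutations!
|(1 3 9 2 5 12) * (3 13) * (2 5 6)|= 6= |(1 13 3 9 5 12)(2 6)|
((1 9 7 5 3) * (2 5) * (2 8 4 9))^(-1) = (1 3 5 2)(4 8 7 9)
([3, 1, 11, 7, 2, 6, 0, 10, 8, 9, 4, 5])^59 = (0 2 3 11 7 5 10 6 4)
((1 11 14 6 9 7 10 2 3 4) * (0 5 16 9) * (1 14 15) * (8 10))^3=((0 5 16 9 7 8 10 2 3 4 14 6)(1 11 15))^3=(0 9 10 4)(2 14 5 7)(3 6 16 8)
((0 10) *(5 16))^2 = ((0 10)(5 16))^2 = (16)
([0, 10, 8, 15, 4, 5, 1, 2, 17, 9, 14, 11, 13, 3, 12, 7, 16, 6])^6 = [0, 15, 14, 6, 4, 5, 3, 10, 12, 9, 7, 11, 8, 17, 2, 1, 16, 13]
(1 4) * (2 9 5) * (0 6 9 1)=(0 6 9 5 2 1 4)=[6, 4, 1, 3, 0, 2, 9, 7, 8, 5]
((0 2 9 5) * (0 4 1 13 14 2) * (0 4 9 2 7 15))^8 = ((0 4 1 13 14 7 15)(5 9))^8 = (0 4 1 13 14 7 15)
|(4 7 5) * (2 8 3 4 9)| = |(2 8 3 4 7 5 9)| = 7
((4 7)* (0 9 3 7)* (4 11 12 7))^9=((0 9 3 4)(7 11 12))^9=(12)(0 9 3 4)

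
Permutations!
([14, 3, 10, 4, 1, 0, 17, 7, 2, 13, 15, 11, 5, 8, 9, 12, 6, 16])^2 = (0 9 8 10 12)(1 4 3)(2 15 5 14 13)(6 16 17)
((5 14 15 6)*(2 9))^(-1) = ((2 9)(5 14 15 6))^(-1) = (2 9)(5 6 15 14)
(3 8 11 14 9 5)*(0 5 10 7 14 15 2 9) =(0 5 3 8 11 15 2 9 10 7 14) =[5, 1, 9, 8, 4, 3, 6, 14, 11, 10, 7, 15, 12, 13, 0, 2]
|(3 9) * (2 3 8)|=4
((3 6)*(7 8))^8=(8)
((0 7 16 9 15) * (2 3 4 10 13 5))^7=(0 16 15 7 9)(2 3 4 10 13 5)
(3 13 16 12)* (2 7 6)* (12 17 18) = (2 7 6)(3 13 16 17 18 12) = [0, 1, 7, 13, 4, 5, 2, 6, 8, 9, 10, 11, 3, 16, 14, 15, 17, 18, 12]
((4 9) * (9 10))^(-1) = (4 9 10)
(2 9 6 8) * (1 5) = (1 5)(2 9 6 8) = [0, 5, 9, 3, 4, 1, 8, 7, 2, 6]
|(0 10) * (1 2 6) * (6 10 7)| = |(0 7 6 1 2 10)| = 6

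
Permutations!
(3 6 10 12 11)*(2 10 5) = [0, 1, 10, 6, 4, 2, 5, 7, 8, 9, 12, 3, 11] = (2 10 12 11 3 6 5)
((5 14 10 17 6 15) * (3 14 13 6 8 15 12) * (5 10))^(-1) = ((3 14 5 13 6 12)(8 15 10 17))^(-1) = (3 12 6 13 5 14)(8 17 10 15)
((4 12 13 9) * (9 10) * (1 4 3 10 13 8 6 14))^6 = ((1 4 12 8 6 14)(3 10 9))^6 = (14)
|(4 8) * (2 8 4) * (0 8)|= |(0 8 2)|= 3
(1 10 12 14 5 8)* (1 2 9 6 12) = (1 10)(2 9 6 12 14 5 8) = [0, 10, 9, 3, 4, 8, 12, 7, 2, 6, 1, 11, 14, 13, 5]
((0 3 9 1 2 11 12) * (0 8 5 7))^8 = ((0 3 9 1 2 11 12 8 5 7))^8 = (0 5 12 2 9)(1 3 7 8 11)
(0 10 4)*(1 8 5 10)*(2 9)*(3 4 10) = (10)(0 1 8 5 3 4)(2 9) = [1, 8, 9, 4, 0, 3, 6, 7, 5, 2, 10]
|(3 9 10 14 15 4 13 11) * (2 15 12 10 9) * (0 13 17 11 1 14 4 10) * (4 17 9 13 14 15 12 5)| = 14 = |(0 14 5 4 9 13 1 15 10 17 11 3 2 12)|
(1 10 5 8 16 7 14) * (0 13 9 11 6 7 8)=[13, 10, 2, 3, 4, 0, 7, 14, 16, 11, 5, 6, 12, 9, 1, 15, 8]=(0 13 9 11 6 7 14 1 10 5)(8 16)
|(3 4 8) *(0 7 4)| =5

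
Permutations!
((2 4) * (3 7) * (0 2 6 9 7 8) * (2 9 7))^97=(0 9 2 4 6 7 3 8)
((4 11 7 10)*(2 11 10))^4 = ((2 11 7)(4 10))^4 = (2 11 7)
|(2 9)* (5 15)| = 2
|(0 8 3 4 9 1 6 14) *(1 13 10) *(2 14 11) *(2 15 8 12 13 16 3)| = 44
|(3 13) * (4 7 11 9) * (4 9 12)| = 4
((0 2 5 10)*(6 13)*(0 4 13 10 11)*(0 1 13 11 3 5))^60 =(13) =((0 2)(1 13 6 10 4 11)(3 5))^60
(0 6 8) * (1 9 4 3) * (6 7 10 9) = [7, 6, 2, 1, 3, 5, 8, 10, 0, 4, 9] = (0 7 10 9 4 3 1 6 8)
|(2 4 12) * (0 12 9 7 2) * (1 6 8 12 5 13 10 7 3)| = 13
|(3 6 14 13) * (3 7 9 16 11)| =|(3 6 14 13 7 9 16 11)| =8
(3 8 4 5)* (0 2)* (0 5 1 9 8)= [2, 9, 5, 0, 1, 3, 6, 7, 4, 8]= (0 2 5 3)(1 9 8 4)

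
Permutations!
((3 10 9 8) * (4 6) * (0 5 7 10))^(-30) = (0 8 10 5 3 9 7)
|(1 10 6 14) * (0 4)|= |(0 4)(1 10 6 14)|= 4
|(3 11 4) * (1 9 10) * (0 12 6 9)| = 6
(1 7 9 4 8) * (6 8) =(1 7 9 4 6 8) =[0, 7, 2, 3, 6, 5, 8, 9, 1, 4]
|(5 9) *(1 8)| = 2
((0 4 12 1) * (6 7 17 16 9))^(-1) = ((0 4 12 1)(6 7 17 16 9))^(-1) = (0 1 12 4)(6 9 16 17 7)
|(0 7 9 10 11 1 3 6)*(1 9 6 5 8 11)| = |(0 7 6)(1 3 5 8 11 9 10)| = 21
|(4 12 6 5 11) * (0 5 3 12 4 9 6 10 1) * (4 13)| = |(0 5 11 9 6 3 12 10 1)(4 13)| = 18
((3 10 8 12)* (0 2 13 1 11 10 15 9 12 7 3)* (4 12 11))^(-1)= (0 12 4 1 13 2)(3 7 8 10 11 9 15)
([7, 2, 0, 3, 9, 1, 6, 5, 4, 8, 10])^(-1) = (10)(0 2 1 5 7)(4 8 9)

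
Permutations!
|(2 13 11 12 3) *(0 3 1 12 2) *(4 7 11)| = 10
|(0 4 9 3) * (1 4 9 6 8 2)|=15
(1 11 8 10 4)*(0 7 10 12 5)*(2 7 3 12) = [3, 11, 7, 12, 1, 0, 6, 10, 2, 9, 4, 8, 5] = (0 3 12 5)(1 11 8 2 7 10 4)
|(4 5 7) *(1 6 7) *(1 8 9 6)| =6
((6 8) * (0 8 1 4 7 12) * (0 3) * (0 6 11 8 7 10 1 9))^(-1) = ((0 7 12 3 6 9)(1 4 10)(8 11))^(-1) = (0 9 6 3 12 7)(1 10 4)(8 11)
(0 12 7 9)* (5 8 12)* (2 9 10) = (0 5 8 12 7 10 2 9) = [5, 1, 9, 3, 4, 8, 6, 10, 12, 0, 2, 11, 7]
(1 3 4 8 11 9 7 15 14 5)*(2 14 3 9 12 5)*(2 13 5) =(1 9 7 15 3 4 8 11 12 2 14 13 5) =[0, 9, 14, 4, 8, 1, 6, 15, 11, 7, 10, 12, 2, 5, 13, 3]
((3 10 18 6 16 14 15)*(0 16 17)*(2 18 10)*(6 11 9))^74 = ((0 16 14 15 3 2 18 11 9 6 17))^74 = (0 9 2 14 17 11 3 16 6 18 15)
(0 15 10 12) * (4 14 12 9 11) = [15, 1, 2, 3, 14, 5, 6, 7, 8, 11, 9, 4, 0, 13, 12, 10] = (0 15 10 9 11 4 14 12)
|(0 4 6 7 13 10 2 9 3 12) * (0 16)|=|(0 4 6 7 13 10 2 9 3 12 16)|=11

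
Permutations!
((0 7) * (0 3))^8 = ((0 7 3))^8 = (0 3 7)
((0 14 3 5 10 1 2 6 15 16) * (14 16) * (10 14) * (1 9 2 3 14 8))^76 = ((0 16)(1 3 5 8)(2 6 15 10 9))^76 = (16)(2 6 15 10 9)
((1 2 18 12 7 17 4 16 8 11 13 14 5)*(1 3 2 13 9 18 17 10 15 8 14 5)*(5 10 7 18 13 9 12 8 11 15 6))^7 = ((1 9 13 10 6 5 3 2 17 4 16 14)(8 15 11 12 18))^7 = (1 2 13 4 6 14 3 9 17 10 16 5)(8 11 18 15 12)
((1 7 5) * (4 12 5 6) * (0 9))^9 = (0 9)(1 4)(5 6)(7 12)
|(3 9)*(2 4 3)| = 4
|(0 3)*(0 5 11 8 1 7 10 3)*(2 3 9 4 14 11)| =24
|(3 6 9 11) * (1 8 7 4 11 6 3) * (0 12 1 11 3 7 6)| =|(0 12 1 8 6 9)(3 7 4)| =6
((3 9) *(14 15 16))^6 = (16)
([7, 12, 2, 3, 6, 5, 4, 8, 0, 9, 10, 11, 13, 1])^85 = (0 7 8)(1 12 13)(4 6)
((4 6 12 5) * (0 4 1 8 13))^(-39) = ((0 4 6 12 5 1 8 13))^(-39) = (0 4 6 12 5 1 8 13)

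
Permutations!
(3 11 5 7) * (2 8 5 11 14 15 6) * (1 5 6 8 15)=[0, 5, 15, 14, 4, 7, 2, 3, 6, 9, 10, 11, 12, 13, 1, 8]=(1 5 7 3 14)(2 15 8 6)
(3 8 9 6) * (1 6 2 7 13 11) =[0, 6, 7, 8, 4, 5, 3, 13, 9, 2, 10, 1, 12, 11] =(1 6 3 8 9 2 7 13 11)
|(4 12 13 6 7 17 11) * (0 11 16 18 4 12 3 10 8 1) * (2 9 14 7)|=|(0 11 12 13 6 2 9 14 7 17 16 18 4 3 10 8 1)|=17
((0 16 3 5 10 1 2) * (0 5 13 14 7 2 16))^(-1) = (1 10 5 2 7 14 13 3 16) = ((1 16 3 13 14 7 2 5 10))^(-1)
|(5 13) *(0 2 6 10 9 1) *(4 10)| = |(0 2 6 4 10 9 1)(5 13)| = 14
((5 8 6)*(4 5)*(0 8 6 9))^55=((0 8 9)(4 5 6))^55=(0 8 9)(4 5 6)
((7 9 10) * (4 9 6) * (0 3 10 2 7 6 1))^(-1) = ((0 3 10 6 4 9 2 7 1))^(-1) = (0 1 7 2 9 4 6 10 3)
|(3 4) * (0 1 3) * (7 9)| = |(0 1 3 4)(7 9)| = 4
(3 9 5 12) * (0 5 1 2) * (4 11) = (0 5 12 3 9 1 2)(4 11) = [5, 2, 0, 9, 11, 12, 6, 7, 8, 1, 10, 4, 3]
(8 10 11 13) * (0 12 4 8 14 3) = [12, 1, 2, 0, 8, 5, 6, 7, 10, 9, 11, 13, 4, 14, 3] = (0 12 4 8 10 11 13 14 3)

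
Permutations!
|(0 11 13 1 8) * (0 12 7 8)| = 12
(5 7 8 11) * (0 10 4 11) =(0 10 4 11 5 7 8) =[10, 1, 2, 3, 11, 7, 6, 8, 0, 9, 4, 5]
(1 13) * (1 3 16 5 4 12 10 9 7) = (1 13 3 16 5 4 12 10 9 7) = [0, 13, 2, 16, 12, 4, 6, 1, 8, 7, 9, 11, 10, 3, 14, 15, 5]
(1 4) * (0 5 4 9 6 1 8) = (0 5 4 8)(1 9 6) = [5, 9, 2, 3, 8, 4, 1, 7, 0, 6]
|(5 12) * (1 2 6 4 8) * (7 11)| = 10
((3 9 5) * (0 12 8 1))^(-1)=(0 1 8 12)(3 5 9)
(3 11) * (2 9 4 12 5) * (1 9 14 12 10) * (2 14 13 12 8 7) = (1 9 4 10)(2 13 12 5 14 8 7)(3 11) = [0, 9, 13, 11, 10, 14, 6, 2, 7, 4, 1, 3, 5, 12, 8]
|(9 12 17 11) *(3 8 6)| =|(3 8 6)(9 12 17 11)| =12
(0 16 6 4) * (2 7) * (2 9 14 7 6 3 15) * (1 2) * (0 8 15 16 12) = (0 12)(1 2 6 4 8 15)(3 16)(7 9 14) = [12, 2, 6, 16, 8, 5, 4, 9, 15, 14, 10, 11, 0, 13, 7, 1, 3]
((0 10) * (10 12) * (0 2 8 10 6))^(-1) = (0 6 12)(2 10 8)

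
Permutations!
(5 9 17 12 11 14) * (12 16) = (5 9 17 16 12 11 14) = [0, 1, 2, 3, 4, 9, 6, 7, 8, 17, 10, 14, 11, 13, 5, 15, 12, 16]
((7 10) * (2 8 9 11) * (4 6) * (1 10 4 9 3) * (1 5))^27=(1 9 5 6 3 4 8 7 2 10 11)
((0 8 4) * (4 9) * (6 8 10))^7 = (0 10 6 8 9 4)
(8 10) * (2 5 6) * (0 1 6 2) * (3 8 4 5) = (0 1 6)(2 3 8 10 4 5) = [1, 6, 3, 8, 5, 2, 0, 7, 10, 9, 4]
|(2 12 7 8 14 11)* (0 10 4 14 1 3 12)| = 30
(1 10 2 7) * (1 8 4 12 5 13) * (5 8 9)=(1 10 2 7 9 5 13)(4 12 8)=[0, 10, 7, 3, 12, 13, 6, 9, 4, 5, 2, 11, 8, 1]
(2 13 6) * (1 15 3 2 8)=[0, 15, 13, 2, 4, 5, 8, 7, 1, 9, 10, 11, 12, 6, 14, 3]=(1 15 3 2 13 6 8)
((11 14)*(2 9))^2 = (14)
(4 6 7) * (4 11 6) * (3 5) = [0, 1, 2, 5, 4, 3, 7, 11, 8, 9, 10, 6] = (3 5)(6 7 11)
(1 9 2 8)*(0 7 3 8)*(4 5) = [7, 9, 0, 8, 5, 4, 6, 3, 1, 2] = (0 7 3 8 1 9 2)(4 5)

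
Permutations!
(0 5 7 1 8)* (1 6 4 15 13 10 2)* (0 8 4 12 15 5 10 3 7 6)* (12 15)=(0 10 2 1 4 5 6 15 13 3 7)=[10, 4, 1, 7, 5, 6, 15, 0, 8, 9, 2, 11, 12, 3, 14, 13]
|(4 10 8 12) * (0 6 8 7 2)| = |(0 6 8 12 4 10 7 2)| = 8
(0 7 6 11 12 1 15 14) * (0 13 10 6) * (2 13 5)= (0 7)(1 15 14 5 2 13 10 6 11 12)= [7, 15, 13, 3, 4, 2, 11, 0, 8, 9, 6, 12, 1, 10, 5, 14]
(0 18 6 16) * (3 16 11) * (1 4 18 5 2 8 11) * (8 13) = (0 5 2 13 8 11 3 16)(1 4 18 6) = [5, 4, 13, 16, 18, 2, 1, 7, 11, 9, 10, 3, 12, 8, 14, 15, 0, 17, 6]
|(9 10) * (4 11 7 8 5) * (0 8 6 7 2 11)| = |(0 8 5 4)(2 11)(6 7)(9 10)| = 4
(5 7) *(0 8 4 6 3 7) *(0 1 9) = (0 8 4 6 3 7 5 1 9) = [8, 9, 2, 7, 6, 1, 3, 5, 4, 0]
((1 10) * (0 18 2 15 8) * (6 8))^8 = (0 2 6)(8 18 15)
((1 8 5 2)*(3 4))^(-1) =((1 8 5 2)(3 4))^(-1) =(1 2 5 8)(3 4)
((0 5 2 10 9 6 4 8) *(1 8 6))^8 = ((0 5 2 10 9 1 8)(4 6))^8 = (0 5 2 10 9 1 8)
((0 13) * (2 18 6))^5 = ((0 13)(2 18 6))^5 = (0 13)(2 6 18)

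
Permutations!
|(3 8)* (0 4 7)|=6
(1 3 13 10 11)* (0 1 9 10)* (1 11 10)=(0 11 9 1 3 13)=[11, 3, 2, 13, 4, 5, 6, 7, 8, 1, 10, 9, 12, 0]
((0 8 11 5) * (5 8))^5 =(0 5)(8 11)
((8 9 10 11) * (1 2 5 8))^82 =((1 2 5 8 9 10 11))^82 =(1 10 8 2 11 9 5)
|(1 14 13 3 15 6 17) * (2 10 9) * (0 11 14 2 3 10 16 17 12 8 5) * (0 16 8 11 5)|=|(0 5 16 17 1 2 8)(3 15 6 12 11 14 13 10 9)|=63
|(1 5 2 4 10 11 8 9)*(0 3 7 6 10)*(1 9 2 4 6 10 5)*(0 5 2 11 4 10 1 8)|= 6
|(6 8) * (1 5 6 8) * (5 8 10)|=|(1 8 10 5 6)|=5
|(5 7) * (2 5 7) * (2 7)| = 3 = |(2 5 7)|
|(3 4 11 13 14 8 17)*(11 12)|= 8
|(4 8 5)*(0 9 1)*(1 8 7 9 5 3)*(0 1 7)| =12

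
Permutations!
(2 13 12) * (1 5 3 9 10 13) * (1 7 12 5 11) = (1 11)(2 7 12)(3 9 10 13 5) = [0, 11, 7, 9, 4, 3, 6, 12, 8, 10, 13, 1, 2, 5]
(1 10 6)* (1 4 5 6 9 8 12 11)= [0, 10, 2, 3, 5, 6, 4, 7, 12, 8, 9, 1, 11]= (1 10 9 8 12 11)(4 5 6)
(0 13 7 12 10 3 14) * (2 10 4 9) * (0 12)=(0 13 7)(2 10 3 14 12 4 9)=[13, 1, 10, 14, 9, 5, 6, 0, 8, 2, 3, 11, 4, 7, 12]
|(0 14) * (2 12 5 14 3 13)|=|(0 3 13 2 12 5 14)|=7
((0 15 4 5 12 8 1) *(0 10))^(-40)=((0 15 4 5 12 8 1 10))^(-40)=(15)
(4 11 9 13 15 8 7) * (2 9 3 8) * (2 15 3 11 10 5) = (15)(2 9 13 3 8 7 4 10 5) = [0, 1, 9, 8, 10, 2, 6, 4, 7, 13, 5, 11, 12, 3, 14, 15]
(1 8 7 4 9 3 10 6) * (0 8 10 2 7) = (0 8)(1 10 6)(2 7 4 9 3) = [8, 10, 7, 2, 9, 5, 1, 4, 0, 3, 6]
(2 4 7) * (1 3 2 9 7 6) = (1 3 2 4 6)(7 9) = [0, 3, 4, 2, 6, 5, 1, 9, 8, 7]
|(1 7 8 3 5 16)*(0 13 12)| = 6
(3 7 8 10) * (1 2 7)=[0, 2, 7, 1, 4, 5, 6, 8, 10, 9, 3]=(1 2 7 8 10 3)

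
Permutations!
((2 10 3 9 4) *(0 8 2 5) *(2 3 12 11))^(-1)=((0 8 3 9 4 5)(2 10 12 11))^(-1)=(0 5 4 9 3 8)(2 11 12 10)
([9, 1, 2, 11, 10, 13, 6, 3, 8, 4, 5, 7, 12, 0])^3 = [10, 1, 2, 3, 13, 9, 6, 7, 8, 5, 0, 11, 12, 4]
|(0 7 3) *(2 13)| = 6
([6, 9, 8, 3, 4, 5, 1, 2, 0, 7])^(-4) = (0 9 8 1 2 6 7)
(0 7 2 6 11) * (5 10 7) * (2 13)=(0 5 10 7 13 2 6 11)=[5, 1, 6, 3, 4, 10, 11, 13, 8, 9, 7, 0, 12, 2]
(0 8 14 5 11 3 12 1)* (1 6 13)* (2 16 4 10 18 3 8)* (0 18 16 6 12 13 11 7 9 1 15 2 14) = (0 14 5 7 9 1 18 3 13 15 2 6 11 8)(4 10 16) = [14, 18, 6, 13, 10, 7, 11, 9, 0, 1, 16, 8, 12, 15, 5, 2, 4, 17, 3]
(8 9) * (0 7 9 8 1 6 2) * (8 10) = [7, 6, 0, 3, 4, 5, 2, 9, 10, 1, 8] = (0 7 9 1 6 2)(8 10)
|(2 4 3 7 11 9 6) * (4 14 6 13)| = 6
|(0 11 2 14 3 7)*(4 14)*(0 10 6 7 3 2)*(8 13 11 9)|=15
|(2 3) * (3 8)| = 3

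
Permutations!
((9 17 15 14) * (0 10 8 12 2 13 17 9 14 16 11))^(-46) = (0 2 16 8 17)(10 13 11 12 15)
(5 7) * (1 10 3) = (1 10 3)(5 7) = [0, 10, 2, 1, 4, 7, 6, 5, 8, 9, 3]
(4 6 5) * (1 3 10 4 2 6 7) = (1 3 10 4 7)(2 6 5) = [0, 3, 6, 10, 7, 2, 5, 1, 8, 9, 4]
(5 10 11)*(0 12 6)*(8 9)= (0 12 6)(5 10 11)(8 9)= [12, 1, 2, 3, 4, 10, 0, 7, 9, 8, 11, 5, 6]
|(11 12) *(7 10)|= |(7 10)(11 12)|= 2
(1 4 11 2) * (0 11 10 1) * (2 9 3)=(0 11 9 3 2)(1 4 10)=[11, 4, 0, 2, 10, 5, 6, 7, 8, 3, 1, 9]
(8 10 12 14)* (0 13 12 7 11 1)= [13, 0, 2, 3, 4, 5, 6, 11, 10, 9, 7, 1, 14, 12, 8]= (0 13 12 14 8 10 7 11 1)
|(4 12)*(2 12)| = 3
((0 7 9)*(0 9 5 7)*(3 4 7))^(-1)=(9)(3 5 7 4)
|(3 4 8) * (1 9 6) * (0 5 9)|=15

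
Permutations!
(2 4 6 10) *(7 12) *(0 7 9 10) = (0 7 12 9 10 2 4 6) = [7, 1, 4, 3, 6, 5, 0, 12, 8, 10, 2, 11, 9]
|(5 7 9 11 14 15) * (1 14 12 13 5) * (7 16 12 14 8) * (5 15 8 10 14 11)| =|(1 10 14 8 7 9 5 16 12 13 15)| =11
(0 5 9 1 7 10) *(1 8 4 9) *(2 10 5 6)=(0 6 2 10)(1 7 5)(4 9 8)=[6, 7, 10, 3, 9, 1, 2, 5, 4, 8, 0]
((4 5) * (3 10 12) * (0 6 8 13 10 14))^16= (14)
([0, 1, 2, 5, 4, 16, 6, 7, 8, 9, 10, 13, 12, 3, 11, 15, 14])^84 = [0, 1, 2, 3, 4, 5, 6, 7, 8, 9, 10, 11, 12, 13, 14, 15, 16]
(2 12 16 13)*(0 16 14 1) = [16, 0, 12, 3, 4, 5, 6, 7, 8, 9, 10, 11, 14, 2, 1, 15, 13] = (0 16 13 2 12 14 1)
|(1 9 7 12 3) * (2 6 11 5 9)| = |(1 2 6 11 5 9 7 12 3)| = 9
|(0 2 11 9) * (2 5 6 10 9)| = 10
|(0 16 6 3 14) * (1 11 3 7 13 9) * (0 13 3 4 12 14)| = |(0 16 6 7 3)(1 11 4 12 14 13 9)| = 35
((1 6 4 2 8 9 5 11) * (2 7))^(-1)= ((1 6 4 7 2 8 9 5 11))^(-1)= (1 11 5 9 8 2 7 4 6)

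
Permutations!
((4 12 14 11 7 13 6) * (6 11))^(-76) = (14)(7 11 13)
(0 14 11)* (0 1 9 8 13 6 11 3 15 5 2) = (0 14 3 15 5 2)(1 9 8 13 6 11) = [14, 9, 0, 15, 4, 2, 11, 7, 13, 8, 10, 1, 12, 6, 3, 5]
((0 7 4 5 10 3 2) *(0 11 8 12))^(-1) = (0 12 8 11 2 3 10 5 4 7) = ((0 7 4 5 10 3 2 11 8 12))^(-1)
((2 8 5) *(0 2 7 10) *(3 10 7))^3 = ((0 2 8 5 3 10))^3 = (0 5)(2 3)(8 10)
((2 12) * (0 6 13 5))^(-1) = (0 5 13 6)(2 12)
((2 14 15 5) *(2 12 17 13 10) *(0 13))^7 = ((0 13 10 2 14 15 5 12 17))^7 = (0 12 15 2 13 17 5 14 10)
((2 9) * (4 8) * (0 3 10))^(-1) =((0 3 10)(2 9)(4 8))^(-1) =(0 10 3)(2 9)(4 8)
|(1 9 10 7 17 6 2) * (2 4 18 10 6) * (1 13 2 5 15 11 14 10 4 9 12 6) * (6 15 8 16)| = |(1 12 15 11 14 10 7 17 5 8 16 6 9)(2 13)(4 18)| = 26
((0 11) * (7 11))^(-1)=((0 7 11))^(-1)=(0 11 7)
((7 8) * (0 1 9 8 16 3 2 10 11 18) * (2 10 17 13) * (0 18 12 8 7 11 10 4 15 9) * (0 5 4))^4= (18)(0 15 3 4 16 5 7 1 9)(2 17 13)(8 11 12)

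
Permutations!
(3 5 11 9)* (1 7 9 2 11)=(1 7 9 3 5)(2 11)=[0, 7, 11, 5, 4, 1, 6, 9, 8, 3, 10, 2]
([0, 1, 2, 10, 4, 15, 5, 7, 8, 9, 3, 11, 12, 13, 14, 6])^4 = [0, 1, 2, 3, 4, 15, 5, 7, 8, 9, 10, 11, 12, 13, 14, 6]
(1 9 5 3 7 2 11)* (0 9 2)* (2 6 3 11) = (0 9 5 11 1 6 3 7) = [9, 6, 2, 7, 4, 11, 3, 0, 8, 5, 10, 1]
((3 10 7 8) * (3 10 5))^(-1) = ((3 5)(7 8 10))^(-1) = (3 5)(7 10 8)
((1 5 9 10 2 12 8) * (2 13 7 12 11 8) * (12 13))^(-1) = (1 8 11 2 12 10 9 5)(7 13)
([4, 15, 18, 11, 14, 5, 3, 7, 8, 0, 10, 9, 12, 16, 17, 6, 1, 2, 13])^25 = [3, 18, 4, 1, 11, 5, 16, 7, 8, 6, 10, 15, 12, 17, 9, 13, 2, 0, 14]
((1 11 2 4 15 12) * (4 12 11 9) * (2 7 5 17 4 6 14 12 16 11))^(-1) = (1 12 14 6 9)(2 15 4 17 5 7 11 16) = ((1 9 6 14 12)(2 16 11 7 5 17 4 15))^(-1)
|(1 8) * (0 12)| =|(0 12)(1 8)| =2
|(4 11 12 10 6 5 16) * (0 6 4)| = 4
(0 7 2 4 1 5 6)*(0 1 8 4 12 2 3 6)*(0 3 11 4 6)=(0 7 11 4 8 6 1 5 3)(2 12)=[7, 5, 12, 0, 8, 3, 1, 11, 6, 9, 10, 4, 2]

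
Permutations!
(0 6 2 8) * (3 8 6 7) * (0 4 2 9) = (0 7 3 8 4 2 6 9) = [7, 1, 6, 8, 2, 5, 9, 3, 4, 0]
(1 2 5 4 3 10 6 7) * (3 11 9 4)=[0, 2, 5, 10, 11, 3, 7, 1, 8, 4, 6, 9]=(1 2 5 3 10 6 7)(4 11 9)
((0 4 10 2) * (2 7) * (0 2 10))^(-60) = ((0 4)(7 10))^(-60) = (10)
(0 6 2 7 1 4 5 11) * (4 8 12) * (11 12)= [6, 8, 7, 3, 5, 12, 2, 1, 11, 9, 10, 0, 4]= (0 6 2 7 1 8 11)(4 5 12)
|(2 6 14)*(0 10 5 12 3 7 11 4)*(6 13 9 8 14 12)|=45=|(0 10 5 6 12 3 7 11 4)(2 13 9 8 14)|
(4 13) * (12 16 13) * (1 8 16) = (1 8 16 13 4 12) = [0, 8, 2, 3, 12, 5, 6, 7, 16, 9, 10, 11, 1, 4, 14, 15, 13]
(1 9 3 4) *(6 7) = (1 9 3 4)(6 7) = [0, 9, 2, 4, 1, 5, 7, 6, 8, 3]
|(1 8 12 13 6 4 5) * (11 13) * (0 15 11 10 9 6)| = 8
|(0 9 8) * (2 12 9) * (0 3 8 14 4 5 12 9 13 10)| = 18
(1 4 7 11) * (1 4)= (4 7 11)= [0, 1, 2, 3, 7, 5, 6, 11, 8, 9, 10, 4]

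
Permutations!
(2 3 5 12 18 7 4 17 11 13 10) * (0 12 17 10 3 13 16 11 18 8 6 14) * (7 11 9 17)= (0 12 8 6 14)(2 13 3 5 7 4 10)(9 17 18 11 16)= [12, 1, 13, 5, 10, 7, 14, 4, 6, 17, 2, 16, 8, 3, 0, 15, 9, 18, 11]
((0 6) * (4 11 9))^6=(11)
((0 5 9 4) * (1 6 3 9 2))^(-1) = (0 4 9 3 6 1 2 5)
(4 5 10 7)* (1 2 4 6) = [0, 2, 4, 3, 5, 10, 1, 6, 8, 9, 7] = (1 2 4 5 10 7 6)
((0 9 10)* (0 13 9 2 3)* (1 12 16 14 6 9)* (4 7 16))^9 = (1 13 10 9 6 14 16 7 4 12)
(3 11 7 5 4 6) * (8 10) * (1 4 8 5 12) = (1 4 6 3 11 7 12)(5 8 10) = [0, 4, 2, 11, 6, 8, 3, 12, 10, 9, 5, 7, 1]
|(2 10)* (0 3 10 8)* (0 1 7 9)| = 8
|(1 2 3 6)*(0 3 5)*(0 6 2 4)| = 7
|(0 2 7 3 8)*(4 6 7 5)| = 8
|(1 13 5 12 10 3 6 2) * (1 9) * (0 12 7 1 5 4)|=|(0 12 10 3 6 2 9 5 7 1 13 4)|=12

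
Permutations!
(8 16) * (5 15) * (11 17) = (5 15)(8 16)(11 17) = [0, 1, 2, 3, 4, 15, 6, 7, 16, 9, 10, 17, 12, 13, 14, 5, 8, 11]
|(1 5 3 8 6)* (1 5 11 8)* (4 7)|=6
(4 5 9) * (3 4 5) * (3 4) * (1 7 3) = (1 7 3)(5 9) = [0, 7, 2, 1, 4, 9, 6, 3, 8, 5]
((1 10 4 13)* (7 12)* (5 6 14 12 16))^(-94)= (1 4)(5 14 7)(6 12 16)(10 13)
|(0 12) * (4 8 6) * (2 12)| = |(0 2 12)(4 8 6)| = 3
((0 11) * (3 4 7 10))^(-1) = ((0 11)(3 4 7 10))^(-1) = (0 11)(3 10 7 4)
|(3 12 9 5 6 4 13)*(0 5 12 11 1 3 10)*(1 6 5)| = 8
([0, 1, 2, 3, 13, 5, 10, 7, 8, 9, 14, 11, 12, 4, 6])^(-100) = [0, 1, 2, 3, 4, 5, 14, 7, 8, 9, 6, 11, 12, 13, 10]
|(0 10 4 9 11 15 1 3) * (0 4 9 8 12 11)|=|(0 10 9)(1 3 4 8 12 11 15)|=21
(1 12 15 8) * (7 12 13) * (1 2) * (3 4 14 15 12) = [0, 13, 1, 4, 14, 5, 6, 3, 2, 9, 10, 11, 12, 7, 15, 8] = (1 13 7 3 4 14 15 8 2)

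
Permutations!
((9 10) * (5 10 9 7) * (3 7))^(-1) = (3 10 5 7)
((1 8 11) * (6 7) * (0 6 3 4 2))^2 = (0 7 4)(1 11 8)(2 6 3)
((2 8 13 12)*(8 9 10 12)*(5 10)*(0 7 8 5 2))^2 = (0 8 5 12 7 13 10)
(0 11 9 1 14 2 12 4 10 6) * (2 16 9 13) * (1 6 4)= (0 11 13 2 12 1 14 16 9 6)(4 10)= [11, 14, 12, 3, 10, 5, 0, 7, 8, 6, 4, 13, 1, 2, 16, 15, 9]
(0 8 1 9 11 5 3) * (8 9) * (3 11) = [9, 8, 2, 0, 4, 11, 6, 7, 1, 3, 10, 5] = (0 9 3)(1 8)(5 11)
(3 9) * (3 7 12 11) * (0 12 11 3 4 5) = [12, 1, 2, 9, 5, 0, 6, 11, 8, 7, 10, 4, 3] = (0 12 3 9 7 11 4 5)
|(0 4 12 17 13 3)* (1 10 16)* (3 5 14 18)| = 9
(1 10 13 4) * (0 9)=(0 9)(1 10 13 4)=[9, 10, 2, 3, 1, 5, 6, 7, 8, 0, 13, 11, 12, 4]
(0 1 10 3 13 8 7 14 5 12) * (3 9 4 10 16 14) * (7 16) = (0 1 7 3 13 8 16 14 5 12)(4 10 9) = [1, 7, 2, 13, 10, 12, 6, 3, 16, 4, 9, 11, 0, 8, 5, 15, 14]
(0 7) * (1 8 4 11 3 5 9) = (0 7)(1 8 4 11 3 5 9) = [7, 8, 2, 5, 11, 9, 6, 0, 4, 1, 10, 3]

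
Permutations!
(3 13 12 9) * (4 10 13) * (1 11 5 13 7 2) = (1 11 5 13 12 9 3 4 10 7 2) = [0, 11, 1, 4, 10, 13, 6, 2, 8, 3, 7, 5, 9, 12]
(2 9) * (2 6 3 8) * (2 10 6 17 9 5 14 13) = [0, 1, 5, 8, 4, 14, 3, 7, 10, 17, 6, 11, 12, 2, 13, 15, 16, 9] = (2 5 14 13)(3 8 10 6)(9 17)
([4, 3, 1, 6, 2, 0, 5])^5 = (0 6 1 4 5 3 2)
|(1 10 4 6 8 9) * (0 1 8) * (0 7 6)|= 4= |(0 1 10 4)(6 7)(8 9)|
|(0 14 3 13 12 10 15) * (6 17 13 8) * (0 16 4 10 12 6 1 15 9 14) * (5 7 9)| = |(1 15 16 4 10 5 7 9 14 3 8)(6 17 13)| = 33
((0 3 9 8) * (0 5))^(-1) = (0 5 8 9 3)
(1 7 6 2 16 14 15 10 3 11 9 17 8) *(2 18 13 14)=[0, 7, 16, 11, 4, 5, 18, 6, 1, 17, 3, 9, 12, 14, 15, 10, 2, 8, 13]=(1 7 6 18 13 14 15 10 3 11 9 17 8)(2 16)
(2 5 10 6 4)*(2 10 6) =(2 5 6 4 10) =[0, 1, 5, 3, 10, 6, 4, 7, 8, 9, 2]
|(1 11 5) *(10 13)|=6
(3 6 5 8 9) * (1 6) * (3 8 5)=[0, 6, 2, 1, 4, 5, 3, 7, 9, 8]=(1 6 3)(8 9)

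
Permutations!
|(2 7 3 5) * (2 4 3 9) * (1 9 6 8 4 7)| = |(1 9 2)(3 5 7 6 8 4)| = 6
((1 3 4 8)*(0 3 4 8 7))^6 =((0 3 8 1 4 7))^6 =(8)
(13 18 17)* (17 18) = (18)(13 17) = [0, 1, 2, 3, 4, 5, 6, 7, 8, 9, 10, 11, 12, 17, 14, 15, 16, 13, 18]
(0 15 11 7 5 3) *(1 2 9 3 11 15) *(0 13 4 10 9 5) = (15)(0 1 2 5 11 7)(3 13 4 10 9) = [1, 2, 5, 13, 10, 11, 6, 0, 8, 3, 9, 7, 12, 4, 14, 15]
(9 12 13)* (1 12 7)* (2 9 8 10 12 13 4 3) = (1 13 8 10 12 4 3 2 9 7) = [0, 13, 9, 2, 3, 5, 6, 1, 10, 7, 12, 11, 4, 8]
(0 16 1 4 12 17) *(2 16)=[2, 4, 16, 3, 12, 5, 6, 7, 8, 9, 10, 11, 17, 13, 14, 15, 1, 0]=(0 2 16 1 4 12 17)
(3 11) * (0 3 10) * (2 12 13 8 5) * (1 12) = (0 3 11 10)(1 12 13 8 5 2) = [3, 12, 1, 11, 4, 2, 6, 7, 5, 9, 0, 10, 13, 8]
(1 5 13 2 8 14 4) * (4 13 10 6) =(1 5 10 6 4)(2 8 14 13) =[0, 5, 8, 3, 1, 10, 4, 7, 14, 9, 6, 11, 12, 2, 13]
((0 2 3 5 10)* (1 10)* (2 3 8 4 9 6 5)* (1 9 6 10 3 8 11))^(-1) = (0 10 9 5 6 4 8)(1 11 2 3)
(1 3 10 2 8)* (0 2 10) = [2, 3, 8, 0, 4, 5, 6, 7, 1, 9, 10] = (10)(0 2 8 1 3)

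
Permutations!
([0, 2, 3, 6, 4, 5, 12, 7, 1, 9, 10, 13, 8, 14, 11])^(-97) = (1 8 12 6 3 2)(11 14 13)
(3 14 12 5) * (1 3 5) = (1 3 14 12) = [0, 3, 2, 14, 4, 5, 6, 7, 8, 9, 10, 11, 1, 13, 12]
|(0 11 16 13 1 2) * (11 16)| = |(0 16 13 1 2)| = 5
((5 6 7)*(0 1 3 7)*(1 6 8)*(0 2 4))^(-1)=((0 6 2 4)(1 3 7 5 8))^(-1)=(0 4 2 6)(1 8 5 7 3)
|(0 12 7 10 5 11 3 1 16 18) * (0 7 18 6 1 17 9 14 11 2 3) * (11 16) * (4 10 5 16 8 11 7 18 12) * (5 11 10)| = 15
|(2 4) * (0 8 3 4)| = |(0 8 3 4 2)| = 5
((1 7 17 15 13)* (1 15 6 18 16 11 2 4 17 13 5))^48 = (1 15 7 5 13)(2 11 16 18 6 17 4)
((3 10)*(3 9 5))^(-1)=(3 5 9 10)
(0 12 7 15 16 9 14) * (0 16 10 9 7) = (0 12)(7 15 10 9 14 16) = [12, 1, 2, 3, 4, 5, 6, 15, 8, 14, 9, 11, 0, 13, 16, 10, 7]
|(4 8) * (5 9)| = |(4 8)(5 9)| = 2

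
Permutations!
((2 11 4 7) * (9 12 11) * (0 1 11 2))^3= (12)(0 4 1 7 11)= ((0 1 11 4 7)(2 9 12))^3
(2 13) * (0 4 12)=(0 4 12)(2 13)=[4, 1, 13, 3, 12, 5, 6, 7, 8, 9, 10, 11, 0, 2]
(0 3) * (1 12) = (0 3)(1 12) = [3, 12, 2, 0, 4, 5, 6, 7, 8, 9, 10, 11, 1]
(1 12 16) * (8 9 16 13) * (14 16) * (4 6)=(1 12 13 8 9 14 16)(4 6)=[0, 12, 2, 3, 6, 5, 4, 7, 9, 14, 10, 11, 13, 8, 16, 15, 1]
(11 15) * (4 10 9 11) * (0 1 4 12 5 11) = (0 1 4 10 9)(5 11 15 12) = [1, 4, 2, 3, 10, 11, 6, 7, 8, 0, 9, 15, 5, 13, 14, 12]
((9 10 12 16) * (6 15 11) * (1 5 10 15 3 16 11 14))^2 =(1 10 11 3 9 14 5 12 6 16 15)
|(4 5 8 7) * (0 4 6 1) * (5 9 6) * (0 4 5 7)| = 12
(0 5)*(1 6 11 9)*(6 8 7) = [5, 8, 2, 3, 4, 0, 11, 6, 7, 1, 10, 9] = (0 5)(1 8 7 6 11 9)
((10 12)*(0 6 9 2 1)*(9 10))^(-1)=((0 6 10 12 9 2 1))^(-1)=(0 1 2 9 12 10 6)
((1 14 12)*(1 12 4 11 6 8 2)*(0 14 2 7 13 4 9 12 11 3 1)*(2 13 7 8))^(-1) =(0 2 6 11 12 9 14)(1 3 4 13)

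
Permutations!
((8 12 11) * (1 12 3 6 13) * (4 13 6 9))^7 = ((1 12 11 8 3 9 4 13))^7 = (1 13 4 9 3 8 11 12)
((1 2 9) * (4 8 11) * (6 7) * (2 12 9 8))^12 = (12)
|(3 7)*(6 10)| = 2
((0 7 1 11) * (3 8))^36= ((0 7 1 11)(3 8))^36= (11)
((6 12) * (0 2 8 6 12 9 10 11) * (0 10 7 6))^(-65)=((12)(0 2 8)(6 9 7)(10 11))^(-65)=(12)(0 2 8)(6 9 7)(10 11)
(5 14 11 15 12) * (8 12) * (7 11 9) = (5 14 9 7 11 15 8 12) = [0, 1, 2, 3, 4, 14, 6, 11, 12, 7, 10, 15, 5, 13, 9, 8]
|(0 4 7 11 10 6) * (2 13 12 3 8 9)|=|(0 4 7 11 10 6)(2 13 12 3 8 9)|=6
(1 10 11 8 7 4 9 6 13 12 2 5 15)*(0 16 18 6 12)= (0 16 18 6 13)(1 10 11 8 7 4 9 12 2 5 15)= [16, 10, 5, 3, 9, 15, 13, 4, 7, 12, 11, 8, 2, 0, 14, 1, 18, 17, 6]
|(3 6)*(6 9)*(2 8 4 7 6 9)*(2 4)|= 4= |(9)(2 8)(3 4 7 6)|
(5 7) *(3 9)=[0, 1, 2, 9, 4, 7, 6, 5, 8, 3]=(3 9)(5 7)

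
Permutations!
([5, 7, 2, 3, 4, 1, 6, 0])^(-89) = (0 7 1 5)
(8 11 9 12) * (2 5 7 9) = (2 5 7 9 12 8 11) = [0, 1, 5, 3, 4, 7, 6, 9, 11, 12, 10, 2, 8]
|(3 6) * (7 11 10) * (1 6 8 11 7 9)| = |(1 6 3 8 11 10 9)| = 7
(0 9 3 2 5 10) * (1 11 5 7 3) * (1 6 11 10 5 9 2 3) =(0 2 7 1 10)(6 11 9) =[2, 10, 7, 3, 4, 5, 11, 1, 8, 6, 0, 9]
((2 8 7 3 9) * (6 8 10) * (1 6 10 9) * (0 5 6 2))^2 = ((10)(0 5 6 8 7 3 1 2 9))^2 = (10)(0 6 7 1 9 5 8 3 2)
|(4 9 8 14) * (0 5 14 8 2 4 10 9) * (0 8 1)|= |(0 5 14 10 9 2 4 8 1)|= 9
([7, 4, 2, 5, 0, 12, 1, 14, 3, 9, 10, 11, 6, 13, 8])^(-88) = [14, 0, 2, 12, 7, 6, 4, 8, 5, 9, 10, 11, 1, 13, 3]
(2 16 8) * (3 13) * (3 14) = (2 16 8)(3 13 14) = [0, 1, 16, 13, 4, 5, 6, 7, 2, 9, 10, 11, 12, 14, 3, 15, 8]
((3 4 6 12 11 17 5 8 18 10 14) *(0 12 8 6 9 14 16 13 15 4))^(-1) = ((0 12 11 17 5 6 8 18 10 16 13 15 4 9 14 3))^(-1) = (0 3 14 9 4 15 13 16 10 18 8 6 5 17 11 12)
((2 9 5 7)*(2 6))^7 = (2 5 6 9 7)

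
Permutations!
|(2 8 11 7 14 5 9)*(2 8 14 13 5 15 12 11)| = |(2 14 15 12 11 7 13 5 9 8)| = 10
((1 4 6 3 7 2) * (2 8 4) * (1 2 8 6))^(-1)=((1 8 4)(3 7 6))^(-1)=(1 4 8)(3 6 7)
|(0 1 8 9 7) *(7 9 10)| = 5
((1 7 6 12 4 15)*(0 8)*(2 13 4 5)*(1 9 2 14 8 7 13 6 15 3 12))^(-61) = (0 3 2 8 4 9 14 13 15 5 1 7 12 6)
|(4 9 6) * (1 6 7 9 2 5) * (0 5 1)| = 4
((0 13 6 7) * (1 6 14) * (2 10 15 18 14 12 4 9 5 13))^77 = (0 14 2 1 10 6 15 7 18)(4 5 12 9 13)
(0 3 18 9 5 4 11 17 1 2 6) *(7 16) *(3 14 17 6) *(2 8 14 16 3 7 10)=(0 16 10 2 7 3 18 9 5 4 11 6)(1 8 14 17)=[16, 8, 7, 18, 11, 4, 0, 3, 14, 5, 2, 6, 12, 13, 17, 15, 10, 1, 9]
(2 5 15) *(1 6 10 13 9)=(1 6 10 13 9)(2 5 15)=[0, 6, 5, 3, 4, 15, 10, 7, 8, 1, 13, 11, 12, 9, 14, 2]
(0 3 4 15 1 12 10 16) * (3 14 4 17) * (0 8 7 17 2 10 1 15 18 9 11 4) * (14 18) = (0 18 9 11 4 14)(1 12)(2 10 16 8 7 17 3) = [18, 12, 10, 2, 14, 5, 6, 17, 7, 11, 16, 4, 1, 13, 0, 15, 8, 3, 9]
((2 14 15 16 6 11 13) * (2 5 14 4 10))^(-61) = (2 10 4)(5 15 6 13 14 16 11)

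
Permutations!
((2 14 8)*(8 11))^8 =((2 14 11 8))^8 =(14)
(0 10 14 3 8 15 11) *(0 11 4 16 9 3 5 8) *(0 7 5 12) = (0 10 14 12)(3 7 5 8 15 4 16 9) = [10, 1, 2, 7, 16, 8, 6, 5, 15, 3, 14, 11, 0, 13, 12, 4, 9]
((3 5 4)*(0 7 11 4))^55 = (0 7 11 4 3 5)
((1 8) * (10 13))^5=(1 8)(10 13)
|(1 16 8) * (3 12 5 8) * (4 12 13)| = 8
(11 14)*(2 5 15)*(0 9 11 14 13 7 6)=[9, 1, 5, 3, 4, 15, 0, 6, 8, 11, 10, 13, 12, 7, 14, 2]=(0 9 11 13 7 6)(2 5 15)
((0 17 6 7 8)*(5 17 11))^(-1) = ((0 11 5 17 6 7 8))^(-1) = (0 8 7 6 17 5 11)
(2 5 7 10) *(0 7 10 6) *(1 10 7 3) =(0 3 1 10 2 5 7 6) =[3, 10, 5, 1, 4, 7, 0, 6, 8, 9, 2]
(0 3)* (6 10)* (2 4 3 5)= (0 5 2 4 3)(6 10)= [5, 1, 4, 0, 3, 2, 10, 7, 8, 9, 6]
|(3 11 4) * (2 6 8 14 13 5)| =|(2 6 8 14 13 5)(3 11 4)| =6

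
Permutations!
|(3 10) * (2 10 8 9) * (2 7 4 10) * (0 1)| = |(0 1)(3 8 9 7 4 10)| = 6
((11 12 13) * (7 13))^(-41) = (7 12 11 13)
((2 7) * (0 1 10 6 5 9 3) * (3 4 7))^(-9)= (0 1 10 6 5 9 4 7 2 3)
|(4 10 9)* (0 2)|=6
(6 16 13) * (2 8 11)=[0, 1, 8, 3, 4, 5, 16, 7, 11, 9, 10, 2, 12, 6, 14, 15, 13]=(2 8 11)(6 16 13)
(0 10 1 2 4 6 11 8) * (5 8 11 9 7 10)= (11)(0 5 8)(1 2 4 6 9 7 10)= [5, 2, 4, 3, 6, 8, 9, 10, 0, 7, 1, 11]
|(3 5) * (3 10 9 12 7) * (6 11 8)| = |(3 5 10 9 12 7)(6 11 8)| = 6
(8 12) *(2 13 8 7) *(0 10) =[10, 1, 13, 3, 4, 5, 6, 2, 12, 9, 0, 11, 7, 8] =(0 10)(2 13 8 12 7)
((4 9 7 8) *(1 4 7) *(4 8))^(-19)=((1 8 7 4 9))^(-19)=(1 8 7 4 9)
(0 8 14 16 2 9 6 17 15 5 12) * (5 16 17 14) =(0 8 5 12)(2 9 6 14 17 15 16) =[8, 1, 9, 3, 4, 12, 14, 7, 5, 6, 10, 11, 0, 13, 17, 16, 2, 15]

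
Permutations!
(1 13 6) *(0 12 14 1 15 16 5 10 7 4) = (0 12 14 1 13 6 15 16 5 10 7 4) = [12, 13, 2, 3, 0, 10, 15, 4, 8, 9, 7, 11, 14, 6, 1, 16, 5]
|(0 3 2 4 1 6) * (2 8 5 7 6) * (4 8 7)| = |(0 3 7 6)(1 2 8 5 4)| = 20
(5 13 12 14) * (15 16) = (5 13 12 14)(15 16) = [0, 1, 2, 3, 4, 13, 6, 7, 8, 9, 10, 11, 14, 12, 5, 16, 15]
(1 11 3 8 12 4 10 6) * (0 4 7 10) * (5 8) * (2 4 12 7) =(0 12 2 4)(1 11 3 5 8 7 10 6) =[12, 11, 4, 5, 0, 8, 1, 10, 7, 9, 6, 3, 2]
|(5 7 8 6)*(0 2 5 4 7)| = 12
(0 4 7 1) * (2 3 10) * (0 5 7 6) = (0 4 6)(1 5 7)(2 3 10) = [4, 5, 3, 10, 6, 7, 0, 1, 8, 9, 2]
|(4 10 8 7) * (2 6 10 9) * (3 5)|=|(2 6 10 8 7 4 9)(3 5)|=14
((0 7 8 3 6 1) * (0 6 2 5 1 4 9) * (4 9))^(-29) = ((0 7 8 3 2 5 1 6 9))^(-29) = (0 6 5 3 7 9 1 2 8)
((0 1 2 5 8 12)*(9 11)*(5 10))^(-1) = ((0 1 2 10 5 8 12)(9 11))^(-1) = (0 12 8 5 10 2 1)(9 11)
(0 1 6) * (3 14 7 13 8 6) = (0 1 3 14 7 13 8 6) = [1, 3, 2, 14, 4, 5, 0, 13, 6, 9, 10, 11, 12, 8, 7]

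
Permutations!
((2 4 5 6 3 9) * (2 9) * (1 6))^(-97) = ((9)(1 6 3 2 4 5))^(-97) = (9)(1 5 4 2 3 6)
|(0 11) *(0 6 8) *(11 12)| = |(0 12 11 6 8)| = 5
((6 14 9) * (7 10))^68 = (6 9 14) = ((6 14 9)(7 10))^68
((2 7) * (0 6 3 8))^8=(8)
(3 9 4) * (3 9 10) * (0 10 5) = (0 10 3 5)(4 9) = [10, 1, 2, 5, 9, 0, 6, 7, 8, 4, 3]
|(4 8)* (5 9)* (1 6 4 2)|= 10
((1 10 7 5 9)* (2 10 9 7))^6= ((1 9)(2 10)(5 7))^6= (10)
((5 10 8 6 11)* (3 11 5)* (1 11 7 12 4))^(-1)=(1 4 12 7 3 11)(5 6 8 10)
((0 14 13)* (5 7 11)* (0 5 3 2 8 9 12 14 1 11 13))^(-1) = ((0 1 11 3 2 8 9 12 14)(5 7 13))^(-1) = (0 14 12 9 8 2 3 11 1)(5 13 7)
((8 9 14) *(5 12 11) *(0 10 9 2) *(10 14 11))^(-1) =((0 14 8 2)(5 12 10 9 11))^(-1) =(0 2 8 14)(5 11 9 10 12)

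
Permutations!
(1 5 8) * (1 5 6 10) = (1 6 10)(5 8) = [0, 6, 2, 3, 4, 8, 10, 7, 5, 9, 1]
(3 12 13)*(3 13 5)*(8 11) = (13)(3 12 5)(8 11) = [0, 1, 2, 12, 4, 3, 6, 7, 11, 9, 10, 8, 5, 13]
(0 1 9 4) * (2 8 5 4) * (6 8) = (0 1 9 2 6 8 5 4) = [1, 9, 6, 3, 0, 4, 8, 7, 5, 2]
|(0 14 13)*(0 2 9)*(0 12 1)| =7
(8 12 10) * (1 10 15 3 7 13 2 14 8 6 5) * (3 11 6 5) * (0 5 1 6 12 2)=[5, 10, 14, 7, 4, 6, 3, 13, 2, 9, 1, 12, 15, 0, 8, 11]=(0 5 6 3 7 13)(1 10)(2 14 8)(11 12 15)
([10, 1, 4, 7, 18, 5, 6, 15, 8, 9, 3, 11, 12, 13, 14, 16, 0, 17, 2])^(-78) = (18)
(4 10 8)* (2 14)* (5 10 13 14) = (2 5 10 8 4 13 14) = [0, 1, 5, 3, 13, 10, 6, 7, 4, 9, 8, 11, 12, 14, 2]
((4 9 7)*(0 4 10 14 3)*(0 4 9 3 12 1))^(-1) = ((0 9 7 10 14 12 1)(3 4))^(-1) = (0 1 12 14 10 7 9)(3 4)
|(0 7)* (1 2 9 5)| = 4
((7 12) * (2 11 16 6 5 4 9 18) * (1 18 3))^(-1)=((1 18 2 11 16 6 5 4 9 3)(7 12))^(-1)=(1 3 9 4 5 6 16 11 2 18)(7 12)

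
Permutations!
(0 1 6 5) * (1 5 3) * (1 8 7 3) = (0 5)(1 6)(3 8 7) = [5, 6, 2, 8, 4, 0, 1, 3, 7]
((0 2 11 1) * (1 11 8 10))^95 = (11) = ((11)(0 2 8 10 1))^95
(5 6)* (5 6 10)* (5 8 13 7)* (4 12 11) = [0, 1, 2, 3, 12, 10, 6, 5, 13, 9, 8, 4, 11, 7] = (4 12 11)(5 10 8 13 7)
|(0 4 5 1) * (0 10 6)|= |(0 4 5 1 10 6)|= 6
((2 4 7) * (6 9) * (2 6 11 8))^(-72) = ((2 4 7 6 9 11 8))^(-72) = (2 11 6 4 8 9 7)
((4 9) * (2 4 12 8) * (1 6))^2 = ((1 6)(2 4 9 12 8))^2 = (2 9 8 4 12)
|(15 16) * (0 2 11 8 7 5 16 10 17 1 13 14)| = |(0 2 11 8 7 5 16 15 10 17 1 13 14)| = 13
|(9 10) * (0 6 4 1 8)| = |(0 6 4 1 8)(9 10)| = 10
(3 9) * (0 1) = [1, 0, 2, 9, 4, 5, 6, 7, 8, 3] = (0 1)(3 9)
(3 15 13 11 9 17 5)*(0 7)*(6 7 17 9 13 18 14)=(0 17 5 3 15 18 14 6 7)(11 13)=[17, 1, 2, 15, 4, 3, 7, 0, 8, 9, 10, 13, 12, 11, 6, 18, 16, 5, 14]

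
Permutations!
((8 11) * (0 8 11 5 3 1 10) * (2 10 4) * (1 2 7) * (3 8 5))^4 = (11)(0 2 8)(1 4 7)(3 5 10)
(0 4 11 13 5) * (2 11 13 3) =(0 4 13 5)(2 11 3) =[4, 1, 11, 2, 13, 0, 6, 7, 8, 9, 10, 3, 12, 5]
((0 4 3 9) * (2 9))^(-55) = ((0 4 3 2 9))^(-55) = (9)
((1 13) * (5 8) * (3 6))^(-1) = ((1 13)(3 6)(5 8))^(-1) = (1 13)(3 6)(5 8)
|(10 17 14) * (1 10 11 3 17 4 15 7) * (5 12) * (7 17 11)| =|(1 10 4 15 17 14 7)(3 11)(5 12)| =14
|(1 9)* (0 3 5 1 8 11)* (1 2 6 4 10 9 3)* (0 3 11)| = 11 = |(0 1 11 3 5 2 6 4 10 9 8)|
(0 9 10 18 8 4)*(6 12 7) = (0 9 10 18 8 4)(6 12 7) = [9, 1, 2, 3, 0, 5, 12, 6, 4, 10, 18, 11, 7, 13, 14, 15, 16, 17, 8]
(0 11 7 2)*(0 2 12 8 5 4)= [11, 1, 2, 3, 0, 4, 6, 12, 5, 9, 10, 7, 8]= (0 11 7 12 8 5 4)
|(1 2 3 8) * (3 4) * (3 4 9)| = 5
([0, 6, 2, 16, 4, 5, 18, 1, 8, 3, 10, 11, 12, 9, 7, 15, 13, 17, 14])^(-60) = (18)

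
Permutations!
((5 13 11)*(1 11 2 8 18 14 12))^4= (1 2 12 13 14 5 18 11 8)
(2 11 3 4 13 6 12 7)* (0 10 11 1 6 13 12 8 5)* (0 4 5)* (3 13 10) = (0 3 5 4 12 7 2 1 6 8)(10 11 13) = [3, 6, 1, 5, 12, 4, 8, 2, 0, 9, 11, 13, 7, 10]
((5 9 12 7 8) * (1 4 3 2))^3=((1 4 3 2)(5 9 12 7 8))^3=(1 2 3 4)(5 7 9 8 12)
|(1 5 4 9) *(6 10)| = |(1 5 4 9)(6 10)| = 4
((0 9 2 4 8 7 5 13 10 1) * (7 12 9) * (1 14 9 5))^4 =(0 7 1)(2 5 9 12 14 8 10 4 13)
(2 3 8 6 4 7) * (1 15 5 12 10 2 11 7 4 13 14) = [0, 15, 3, 8, 4, 12, 13, 11, 6, 9, 2, 7, 10, 14, 1, 5] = (1 15 5 12 10 2 3 8 6 13 14)(7 11)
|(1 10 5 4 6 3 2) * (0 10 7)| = |(0 10 5 4 6 3 2 1 7)| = 9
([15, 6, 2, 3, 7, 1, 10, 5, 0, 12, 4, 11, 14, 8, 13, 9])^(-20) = (0 15 9 12 14 13 8)(1 7 10)(4 6 5)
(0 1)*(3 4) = (0 1)(3 4) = [1, 0, 2, 4, 3]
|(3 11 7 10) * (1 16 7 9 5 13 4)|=10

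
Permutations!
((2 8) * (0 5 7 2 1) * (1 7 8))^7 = ((0 5 8 7 2 1))^7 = (0 5 8 7 2 1)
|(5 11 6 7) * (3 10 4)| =12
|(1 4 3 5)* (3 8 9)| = 6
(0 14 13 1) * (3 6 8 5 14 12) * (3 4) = (0 12 4 3 6 8 5 14 13 1) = [12, 0, 2, 6, 3, 14, 8, 7, 5, 9, 10, 11, 4, 1, 13]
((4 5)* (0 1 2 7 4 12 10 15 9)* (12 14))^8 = ((0 1 2 7 4 5 14 12 10 15 9))^8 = (0 10 5 2 9 12 4 1 15 14 7)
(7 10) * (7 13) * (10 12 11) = (7 12 11 10 13) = [0, 1, 2, 3, 4, 5, 6, 12, 8, 9, 13, 10, 11, 7]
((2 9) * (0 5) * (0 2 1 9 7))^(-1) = (0 7 2 5)(1 9)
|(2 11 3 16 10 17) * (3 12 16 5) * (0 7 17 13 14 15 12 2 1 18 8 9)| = |(0 7 17 1 18 8 9)(2 11)(3 5)(10 13 14 15 12 16)| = 42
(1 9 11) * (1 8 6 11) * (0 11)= (0 11 8 6)(1 9)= [11, 9, 2, 3, 4, 5, 0, 7, 6, 1, 10, 8]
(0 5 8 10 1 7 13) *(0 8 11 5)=(1 7 13 8 10)(5 11)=[0, 7, 2, 3, 4, 11, 6, 13, 10, 9, 1, 5, 12, 8]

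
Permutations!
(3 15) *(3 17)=(3 15 17)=[0, 1, 2, 15, 4, 5, 6, 7, 8, 9, 10, 11, 12, 13, 14, 17, 16, 3]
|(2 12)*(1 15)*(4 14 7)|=|(1 15)(2 12)(4 14 7)|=6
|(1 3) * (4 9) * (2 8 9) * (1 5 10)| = |(1 3 5 10)(2 8 9 4)| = 4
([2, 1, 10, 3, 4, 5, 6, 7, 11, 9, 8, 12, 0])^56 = (0 10 11)(2 8 12)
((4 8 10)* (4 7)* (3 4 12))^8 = (3 8 7)(4 10 12)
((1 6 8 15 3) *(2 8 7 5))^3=(1 5 15 6 2 3 7 8)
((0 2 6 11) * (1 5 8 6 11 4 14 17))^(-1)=((0 2 11)(1 5 8 6 4 14 17))^(-1)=(0 11 2)(1 17 14 4 6 8 5)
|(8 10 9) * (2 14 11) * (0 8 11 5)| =8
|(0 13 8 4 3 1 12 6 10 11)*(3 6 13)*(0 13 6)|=|(0 3 1 12 6 10 11 13 8 4)|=10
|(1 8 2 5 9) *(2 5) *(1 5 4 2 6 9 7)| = |(1 8 4 2 6 9 5 7)| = 8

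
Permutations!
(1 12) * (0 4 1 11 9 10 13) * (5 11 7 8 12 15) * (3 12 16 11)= (0 4 1 15 5 3 12 7 8 16 11 9 10 13)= [4, 15, 2, 12, 1, 3, 6, 8, 16, 10, 13, 9, 7, 0, 14, 5, 11]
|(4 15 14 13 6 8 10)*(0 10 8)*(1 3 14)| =9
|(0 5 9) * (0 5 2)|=2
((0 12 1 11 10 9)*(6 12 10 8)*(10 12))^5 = ((0 12 1 11 8 6 10 9))^5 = (0 6 1 9 8 12 10 11)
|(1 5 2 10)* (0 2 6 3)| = |(0 2 10 1 5 6 3)| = 7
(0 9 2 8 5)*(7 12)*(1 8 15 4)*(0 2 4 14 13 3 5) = (0 9 4 1 8)(2 15 14 13 3 5)(7 12) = [9, 8, 15, 5, 1, 2, 6, 12, 0, 4, 10, 11, 7, 3, 13, 14]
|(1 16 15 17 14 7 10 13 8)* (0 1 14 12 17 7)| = |(0 1 16 15 7 10 13 8 14)(12 17)| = 18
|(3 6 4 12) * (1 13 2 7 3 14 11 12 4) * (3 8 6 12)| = 12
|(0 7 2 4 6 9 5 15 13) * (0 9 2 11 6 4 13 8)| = |(0 7 11 6 2 13 9 5 15 8)| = 10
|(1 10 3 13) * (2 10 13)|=|(1 13)(2 10 3)|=6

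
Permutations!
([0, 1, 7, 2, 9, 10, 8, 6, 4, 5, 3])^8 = (2 3 10 5 9 4 8 6 7)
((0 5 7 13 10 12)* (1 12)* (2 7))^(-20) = ((0 5 2 7 13 10 1 12))^(-20) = (0 13)(1 2)(5 10)(7 12)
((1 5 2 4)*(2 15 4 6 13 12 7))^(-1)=(1 4 15 5)(2 7 12 13 6)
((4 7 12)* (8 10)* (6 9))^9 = ((4 7 12)(6 9)(8 10))^9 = (12)(6 9)(8 10)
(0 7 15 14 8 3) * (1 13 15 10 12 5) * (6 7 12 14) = (0 12 5 1 13 15 6 7 10 14 8 3) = [12, 13, 2, 0, 4, 1, 7, 10, 3, 9, 14, 11, 5, 15, 8, 6]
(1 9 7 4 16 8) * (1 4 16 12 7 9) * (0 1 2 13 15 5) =(0 1 2 13 15 5)(4 12 7 16 8) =[1, 2, 13, 3, 12, 0, 6, 16, 4, 9, 10, 11, 7, 15, 14, 5, 8]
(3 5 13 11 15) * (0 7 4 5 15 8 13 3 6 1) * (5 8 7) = (0 5 3 15 6 1)(4 8 13 11 7) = [5, 0, 2, 15, 8, 3, 1, 4, 13, 9, 10, 7, 12, 11, 14, 6]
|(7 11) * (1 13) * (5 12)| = 2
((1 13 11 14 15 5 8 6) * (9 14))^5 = (1 15 13 5 11 8 9 6 14)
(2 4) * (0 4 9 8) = [4, 1, 9, 3, 2, 5, 6, 7, 0, 8] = (0 4 2 9 8)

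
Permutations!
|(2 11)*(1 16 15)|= |(1 16 15)(2 11)|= 6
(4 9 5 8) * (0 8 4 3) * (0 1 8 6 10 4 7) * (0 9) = (0 6 10 4)(1 8 3)(5 7 9) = [6, 8, 2, 1, 0, 7, 10, 9, 3, 5, 4]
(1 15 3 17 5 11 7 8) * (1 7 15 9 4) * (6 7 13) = (1 9 4)(3 17 5 11 15)(6 7 8 13) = [0, 9, 2, 17, 1, 11, 7, 8, 13, 4, 10, 15, 12, 6, 14, 3, 16, 5]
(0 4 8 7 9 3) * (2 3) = (0 4 8 7 9 2 3) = [4, 1, 3, 0, 8, 5, 6, 9, 7, 2]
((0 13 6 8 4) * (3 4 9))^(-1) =(0 4 3 9 8 6 13)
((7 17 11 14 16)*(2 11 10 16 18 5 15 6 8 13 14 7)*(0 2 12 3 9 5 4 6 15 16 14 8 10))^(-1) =(0 17 7 11 2)(3 12 16 5 9)(4 18 14 10 6)(8 13)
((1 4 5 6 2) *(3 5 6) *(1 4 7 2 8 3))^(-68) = ((1 7 2 4 6 8 3 5))^(-68) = (1 6)(2 3)(4 5)(7 8)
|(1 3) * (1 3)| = 1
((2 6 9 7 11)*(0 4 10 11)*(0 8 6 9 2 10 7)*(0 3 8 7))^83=((0 4)(2 9 3 8 6)(10 11))^83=(0 4)(2 8 9 6 3)(10 11)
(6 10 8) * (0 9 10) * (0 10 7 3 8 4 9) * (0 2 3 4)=(0 2 3 8 6 10)(4 9 7)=[2, 1, 3, 8, 9, 5, 10, 4, 6, 7, 0]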